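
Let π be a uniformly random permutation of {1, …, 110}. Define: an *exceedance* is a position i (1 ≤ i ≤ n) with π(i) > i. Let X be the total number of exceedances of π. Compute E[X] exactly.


Write X = Σ_{i=1}^{110} X_i, where X_i = 1_{π(i) > i}.
For each fixed i, π(i) is uniform over {1, …, 110} (marginal of a uniform permutation), so P[π(i) > i] = (n − i)/n. Summing: Σ_{i=1}^{110} (n − i)/n = (0 + 1 + … + 109)/110 = 110(110 − 1)/(2·110) = (110 − 1)/2.
Hence E[X] = Σ_{i=1}^{110} (110 − i)/110 = 109/2 ≈ 54.5000.

E[X] = 109/2 = 54.5000.


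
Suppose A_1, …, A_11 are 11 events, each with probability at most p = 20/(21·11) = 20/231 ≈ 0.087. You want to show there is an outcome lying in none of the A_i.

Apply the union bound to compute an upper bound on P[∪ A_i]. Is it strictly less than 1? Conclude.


Union bound: P[∪_{i=1}^{11} A_i] ≤ Σ_i P[A_i] ≤ 11·p = 11·(20/231) = 20/21.
Numerically: 20/21 ≈ 0.952.
Is 20/21 < 1? YES.
Since P[∪ A_i] ≤ 20/21 < 1, the complement has P[∩ A_i^c] ≥ 1 − 20/21 = 1/21 > 0, so some outcome avoids every A_i.

11·p = 20/21 ≈ 0.952; existence CERTIFIED by the union bound.


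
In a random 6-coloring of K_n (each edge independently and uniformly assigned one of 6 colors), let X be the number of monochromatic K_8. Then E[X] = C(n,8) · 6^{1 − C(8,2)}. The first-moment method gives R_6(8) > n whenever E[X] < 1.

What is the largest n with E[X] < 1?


We need C(n, 8) · 6^{1 − 28} < 1, i.e. C(n, 8) < 6^{28 − 1} = 1023490369077469249536.
Check values of n near the boundary:
  n = 1591: C(1591, 8) = 1000427749141189953870; 1000427749141189953870 < 1023490369077469249536? YES
  n = 1592: C(1592, 8) = 1005480414540892933435; 1005480414540892933435 < 1023490369077469249536? YES
  n = 1593: C(1593, 8) = 1010555394551193970323; 1010555394551193970323 < 1023490369077469249536? YES
  n = 1594: C(1594, 8) = 1015652773590544255167; 1015652773590544255167 < 1023490369077469249536? YES
  n = 1595: C(1595, 8) = 1020772636343363633895; 1020772636343363633895 < 1023490369077469249536? YES
  n = 1596: C(1596, 8) = 1025915067760710553965; 1025915067760710553965 < 1023490369077469249536? NO
The largest n with C(n, 8) < 1023490369077469249536 is n = 1595 (where E[X] = 113419181815929292655/113721152119718805504 ≈ 0.9973446). Hence R_6(8) > 1595, i.e. R_6(8) ≥ 1596.

Largest n = 1595; hence R_6(8) > 1595.


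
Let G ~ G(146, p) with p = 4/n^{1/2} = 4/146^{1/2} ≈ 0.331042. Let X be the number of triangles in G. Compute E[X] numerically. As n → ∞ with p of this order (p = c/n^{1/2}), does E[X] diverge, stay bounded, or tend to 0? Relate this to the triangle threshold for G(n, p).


Number of potential triangles: C(146, 3) = 508080.
Each occurs with probability p³ ≈ (0.331042)³ ≈ 3.62786143e-02.
By linearity: E[X] = C(146, 3)·p³ ≈ 508080 · 3.62786143e-02 ≈ 18432.438351.
Since α = 1/2 < 1, p = c/n^{1/2} ≫ 1/n is above the triangle threshold p ~ 1/n. Asymptotically E[X] ~ (c³/6)·n^{3(1−α)} = (4³/6)·n^{1.5} → ∞; triangles are abundant w.h.p.

E[X] ≈ 18432.438351; in regime p = Θ(1/n^{1/2}) E[X] diverges (above the triangle threshold p ~ 1/n).


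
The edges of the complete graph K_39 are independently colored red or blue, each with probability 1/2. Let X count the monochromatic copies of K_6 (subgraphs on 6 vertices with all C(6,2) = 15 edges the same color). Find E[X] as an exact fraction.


Let X = Σ_S X_S over the C(39, 6) = 3262623 subsets S of size 6, where X_S = 1 if the K_6 on S is monochromatic.
For a fixed S, the K_6 on S has C(6, 2) = 15 edges. P[all 15 edges red] = (1/2)^15, and likewise for blue, so P[monochromatic] = 2·(1/2)^15 = 2^{1 − 15} = 1/16384.
Summing: E[X] = C(39, 6) · 2^{1 − 15} = 3262623 · 1/16384 = 3262623/16384.
Numerically: E[X] ≈ 199.13470.

E[X] = C(39,6)·2^(1−C(6,2)) = 3262623/16384 ≈ 199.13470.


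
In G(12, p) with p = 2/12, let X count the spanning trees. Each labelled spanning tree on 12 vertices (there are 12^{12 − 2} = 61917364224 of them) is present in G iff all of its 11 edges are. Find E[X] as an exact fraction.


K_12 has 12^{12 − 2} = 61917364224 labelled spanning trees.
For each such spanning tree H, let X_H = 1 if all 11 edges of H are present in G. Then P[X_H = 1] = p^{11} = (1/6)^{11} = 1/362797056.
Summing the indicators: E[X] = Σ_H E[X_H] = 61917364224 · p^{11} = 61917364224 · 1/362797056 = 512/3.
Numerically: E[X] ≈ 170.7.

E[X] = 61917364224 · (1/6)^{11} = 512/3 ≈ 170.7.


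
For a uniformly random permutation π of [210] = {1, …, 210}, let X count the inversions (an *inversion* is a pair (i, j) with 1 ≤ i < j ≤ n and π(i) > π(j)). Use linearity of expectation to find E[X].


Write X = Σ X_I over the C(210, 2) = 21945 pairs i < j, with X_I the indicator of one inversion.
There are 21945 indicators.
For each fixed pair i < j, the values π(i) and π(j) are two distinct elements of {1, …, 210} in uniformly random order; by symmetry P[π(i) > π(j)] = 1/2.
By linearity: E[X] = 21945 · (1/2) = C(210, 2) · (1/2) = 21945/2 = 21945/2 ≈ 10972.500000.

E[X] = 21945/2 = 10972.500000.


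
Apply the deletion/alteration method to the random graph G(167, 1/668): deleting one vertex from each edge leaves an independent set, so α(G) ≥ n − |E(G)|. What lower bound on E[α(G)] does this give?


E[|E(G)|] = C(167, 2)·p = 13861 · (1/668) = 83/4.
E[α(G)] ≥ n − E[|E(G)|] = 167 − 83/4 = 585/4.
Numerically: ≈ 146.250.
(This is only a lower bound; the true E[α(G)] may be larger.)

E[α(G)] ≥ 585/4 ≈ 146.250.


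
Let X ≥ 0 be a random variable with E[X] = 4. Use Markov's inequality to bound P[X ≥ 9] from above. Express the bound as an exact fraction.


μ = E[X] = 4, a = 9.
Markov: P[X ≥ 9] ≤ μ/a = (4)/9 = 4/9.
Numerically: ≈ 0.4444.
(Since a = 9 > μ = 4.0000, the bound 4/9 is < 1 and informative.)

P[X ≥ 9] ≤ 4/9 ≈ 0.4444.


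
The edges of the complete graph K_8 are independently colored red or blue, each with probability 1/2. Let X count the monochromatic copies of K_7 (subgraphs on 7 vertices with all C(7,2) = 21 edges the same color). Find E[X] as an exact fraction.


Let X = Σ_S X_S over the C(8, 7) = 8 subsets S of size 7, where X_S = 1 if the K_7 on S is monochromatic.
For a fixed S, the K_7 on S has C(7, 2) = 21 edges. P[all 21 edges red] = (1/2)^21, and likewise for blue, so P[monochromatic] = 2·(1/2)^21 = 2^{1 − 21} = 1/1048576.
By linearity: E[X] = C(8, 7) · 2^{1 − 21} = 8 · 1/1048576 = 1/131072.
Numerically: E[X] ≈ 0.000.

E[X] = C(8,7)·2^(1−C(7,2)) = 1/131072 ≈ 0.000.


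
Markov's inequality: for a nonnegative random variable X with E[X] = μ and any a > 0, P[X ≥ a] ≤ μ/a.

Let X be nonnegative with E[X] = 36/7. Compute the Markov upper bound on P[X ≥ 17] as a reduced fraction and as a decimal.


μ = E[X] = 36/7, a = 17.
Markov: P[X ≥ 17] ≤ μ/a = (36/7)/17 = 36/119.
Numerically: ≈ 0.30252.
(Since a = 17 > μ = 5.14286, the bound 36/119 is < 1 and informative.)

P[X ≥ 17] ≤ 36/119 ≈ 0.30252.


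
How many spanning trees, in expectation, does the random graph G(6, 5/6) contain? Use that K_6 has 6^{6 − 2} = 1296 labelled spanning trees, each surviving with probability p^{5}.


K_6 has 6^{6 − 2} = 1296 labelled spanning trees.
For each such spanning tree H, let X_H = 1 if all 5 edges of H are present in G. Then P[X_H = 1] = p^{5} = (5/6)^{5} = 3125/7776.
By linearity: E[X] = Σ_H E[X_H] = 1296 · p^{5} = 1296 · 3125/7776 = 3125/6.
Numerically: E[X] ≈ 521.

E[X] = 1296 · (5/6)^{5} = 3125/6 ≈ 521.


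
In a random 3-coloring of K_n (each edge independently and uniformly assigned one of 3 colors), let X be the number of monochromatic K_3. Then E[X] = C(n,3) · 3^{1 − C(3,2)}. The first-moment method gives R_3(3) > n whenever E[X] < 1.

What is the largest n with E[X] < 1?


We need C(n, 3) · 3^{1 − 3} < 1, i.e. C(n, 3) < 3^{3 − 1} = 9.
Check values of n near the boundary:
  n = 3: C(3, 3) = 1; 1 < 9? YES
  n = 4: C(4, 3) = 4; 4 < 9? YES
  n = 5: C(5, 3) = 10; 10 < 9? NO
  n = 6: C(6, 3) = 20; 20 < 9? NO
The largest n with C(n, 3) < 9 is n = 4 (where E[X] = 4/9 ≈ 0.4444). Hence R_3(3) > 4, i.e. R_3(3) ≥ 5.

Largest n = 4; hence R_3(3) > 4.


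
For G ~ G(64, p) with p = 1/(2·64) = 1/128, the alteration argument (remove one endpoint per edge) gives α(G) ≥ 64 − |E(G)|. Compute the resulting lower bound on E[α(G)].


E[|E(G)|] = C(64, 2)·p = 2016 · (1/128) = 63/4.
E[α(G)] ≥ n − E[|E(G)|] = 64 − 63/4 = 193/4.
Numerically: ≈ 48.250000.
(This is only a lower bound; the true E[α(G)] may be larger.)

E[α(G)] ≥ 193/4 ≈ 48.250000.


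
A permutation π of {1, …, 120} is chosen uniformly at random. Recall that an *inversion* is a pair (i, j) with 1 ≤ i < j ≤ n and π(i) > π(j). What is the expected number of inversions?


Write X = Σ X_I over the C(120, 2) = 7140 pairs i < j, with X_I the indicator of one inversion.
There are 7140 indicators.
For each fixed pair i < j, the values π(i) and π(j) are two distinct elements of {1, …, 120} in uniformly random order; by symmetry P[π(i) > π(j)] = 1/2.
By linearity: E[X] = 7140 · (1/2) = C(120, 2) · (1/2) = 7140/2 = 3570 ≈ 3570.00000.

E[X] = 3570 = 3570.00000.


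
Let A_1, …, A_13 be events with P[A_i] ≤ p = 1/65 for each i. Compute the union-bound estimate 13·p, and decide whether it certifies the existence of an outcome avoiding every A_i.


Union bound: P[∪_{i=1}^{13} A_i] ≤ Σ_i P[A_i] ≤ 13·p = 13·(1/65) = 1/5.
Numerically: 1/5 ≈ 0.20000.
Is 1/5 < 1? YES.
Since P[∪ A_i] ≤ 1/5 < 1, the complement has P[∩ A_i^c] ≥ 1 − 1/5 = 4/5 > 0, so some outcome avoids every A_i.

13·p = 1/5 ≈ 0.20000; existence CERTIFIED by the union bound.


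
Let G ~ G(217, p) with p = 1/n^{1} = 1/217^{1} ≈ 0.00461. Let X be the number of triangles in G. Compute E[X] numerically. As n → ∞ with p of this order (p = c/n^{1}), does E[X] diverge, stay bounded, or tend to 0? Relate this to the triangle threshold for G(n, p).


Number of potential triangles: C(217, 3) = 1679580.
Each occurs with probability p³ ≈ (0.00461)³ ≈ 9.78635e-08.
By linearity: E[X] = C(217, 3)·p³ ≈ 1679580 · 9.78635e-08 ≈ 0.164.
Here α = 1, so p = 1/n is exactly at the triangle threshold p ~ 1/n. Asymptotically E[X] → c³/6 = 1³/6 = 1/6 ≈ 0.167, a bounded constant. In this regime the triangle count is asymptotically Poisson(c³/6).

E[X] ≈ 0.164; in regime p = Θ(1/n^{1}) E[X] stays bounded (at the triangle threshold p ~ 1/n).


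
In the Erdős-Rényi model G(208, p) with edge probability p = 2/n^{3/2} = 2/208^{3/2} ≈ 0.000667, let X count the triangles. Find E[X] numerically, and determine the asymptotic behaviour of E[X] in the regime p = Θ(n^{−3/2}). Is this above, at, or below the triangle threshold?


Number of potential triangles: C(208, 3) = 1478256.
Each occurs with probability p³ ≈ (0.000667)³ ≈ 2.96350e-10.
By linearity: E[X] = C(208, 3)·p³ ≈ 1478256 · 2.96350e-10 ≈ 0.000.
Since α = 3/2 > 1, p = c/n^{3/2} = o(1/n) is below the triangle threshold p ~ 1/n. Asymptotically E[X] ~ (c³/6)·n^{3(1−α)} = (2³/6)·n^{-1.5} → 0, so by Markov's inequality G has no triangles w.h.p.

E[X] ≈ 0.000; in regime p = Θ(1/n^{3/2}) E[X] tends to 0 (below the triangle threshold p ~ 1/n).


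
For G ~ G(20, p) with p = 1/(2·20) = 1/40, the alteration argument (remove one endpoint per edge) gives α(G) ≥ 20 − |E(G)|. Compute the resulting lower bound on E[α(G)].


E[|E(G)|] = C(20, 2)·p = 190 · (1/40) = 19/4.
E[α(G)] ≥ n − E[|E(G)|] = 20 − 19/4 = 61/4.
Numerically: ≈ 15.250.
(This is only a lower bound; the true E[α(G)] may be larger.)

E[α(G)] ≥ 61/4 ≈ 15.250.


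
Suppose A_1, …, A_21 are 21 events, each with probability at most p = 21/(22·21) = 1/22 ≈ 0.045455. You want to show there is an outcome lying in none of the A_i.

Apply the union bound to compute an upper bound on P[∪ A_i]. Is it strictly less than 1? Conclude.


Union bound: P[∪_{i=1}^{21} A_i] ≤ Σ_i P[A_i] ≤ 21·p = 21·(1/22) = 21/22.
Numerically: 21/22 ≈ 0.954545.
Is 21/22 < 1? YES.
Since P[∪ A_i] ≤ 21/22 < 1, the complement has P[∩ A_i^c] ≥ 1 − 21/22 = 1/22 > 0, so some outcome avoids every A_i.

21·p = 21/22 ≈ 0.954545; existence CERTIFIED by the union bound.


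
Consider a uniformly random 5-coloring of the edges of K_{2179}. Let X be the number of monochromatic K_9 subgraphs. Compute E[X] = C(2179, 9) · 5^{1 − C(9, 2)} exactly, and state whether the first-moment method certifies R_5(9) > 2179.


E[X] = C(2179, 9) · 5^{1 − 36} = 3001701930880099538508560 · 5^{−35} = 3001701930880099538508560/2910383045673370361328125.
As a reduced fraction: E[X] = 600340386176019907701712/582076609134674072265625 ≈ 1.031.
Is E[X] < 1? NO.
Since E[X] ≥ 1, the first-moment bound is inconclusive at n = 2179; it does NOT by itself certify R_5(9) > 2179.

E[X] = 600340386176019907701712/582076609134674072265625 ≈ 1.031; E[X] ≥ 1; first-moment method inconclusive here.


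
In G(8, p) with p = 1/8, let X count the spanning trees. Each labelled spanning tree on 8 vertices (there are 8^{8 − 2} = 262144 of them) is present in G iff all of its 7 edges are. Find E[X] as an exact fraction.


K_8 has 8^{8 − 2} = 262144 labelled spanning trees.
For each such spanning tree H, let X_H = 1 if all 7 edges of H are present in G. Then P[X_H = 1] = p^{7} = (1/8)^{7} = 1/2097152.
By linearity: E[X] = Σ_H E[X_H] = 262144 · p^{7} = 262144 · 1/2097152 = 1/8.
Numerically: E[X] ≈ 0.125.

E[X] = 262144 · (1/8)^{7} = 1/8 ≈ 0.125.


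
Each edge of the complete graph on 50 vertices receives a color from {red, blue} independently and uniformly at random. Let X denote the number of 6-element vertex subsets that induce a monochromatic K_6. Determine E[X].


Let X = Σ_S X_S over the C(50, 6) = 15890700 subsets S of size 6, where X_S = 1 if the K_6 on S is monochromatic.
For a fixed S, the K_6 on S has C(6, 2) = 15 edges. P[all 15 edges red] = (1/2)^15, and likewise for blue, so P[monochromatic] = 2·(1/2)^15 = 2^{1 − 15} = 1/16384.
By linearity of expectation: E[X] = C(50, 6) · 2^{1 − 15} = 15890700 · 1/16384 = 3972675/4096.
Numerically: E[X] ≈ 969.8914.

E[X] = C(50,6)·2^(1−C(6,2)) = 3972675/4096 ≈ 969.8914.


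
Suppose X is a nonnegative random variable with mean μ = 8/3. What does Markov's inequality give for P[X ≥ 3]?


μ = E[X] = 8/3, a = 3.
Markov: P[X ≥ 3] ≤ μ/a = (8/3)/3 = 8/9.
Numerically: ≈ 0.888889.
(Since a = 3 > μ = 2.666667, the bound 8/9 is < 1 and informative.)

P[X ≥ 3] ≤ 8/9 ≈ 0.888889.


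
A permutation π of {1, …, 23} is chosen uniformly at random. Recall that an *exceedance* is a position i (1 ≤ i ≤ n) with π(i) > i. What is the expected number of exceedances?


Write X = Σ_{i=1}^{23} X_i, where X_i = 1_{π(i) > i}.
For each fixed i, π(i) is uniform over {1, …, 23} (marginal of a uniform permutation), so P[π(i) > i] = (n − i)/n. Summing: Σ_{i=1}^{23} (n − i)/n = (0 + 1 + … + 22)/23 = 23(23 − 1)/(2·23) = (23 − 1)/2.
Hence E[X] = Σ_{i=1}^{23} (23 − i)/23 = 11 ≈ 11.000000.

E[X] = 11 = 11.000000.


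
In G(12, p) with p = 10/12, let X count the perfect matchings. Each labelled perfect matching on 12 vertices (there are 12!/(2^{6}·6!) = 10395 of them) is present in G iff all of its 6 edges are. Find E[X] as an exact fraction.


K_12 has 12!/(2^{6}·6!) = 10395 labelled perfect matchings.
For each such perfect matching H, let X_H = 1 if all 6 edges of H are present in G. Then P[X_H = 1] = p^{6} = (5/6)^{6} = 15625/46656.
Summing the indicators: E[X] = Σ_H E[X_H] = 10395 · p^{6} = 10395 · 15625/46656 = 6015625/1728.
Numerically: E[X] ≈ 3481.26.

E[X] = 10395 · (5/6)^{6} = 6015625/1728 ≈ 3481.26.


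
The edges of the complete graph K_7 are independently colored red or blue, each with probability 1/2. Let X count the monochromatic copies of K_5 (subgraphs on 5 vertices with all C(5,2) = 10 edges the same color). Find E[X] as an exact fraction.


Let X = Σ_S X_S over the C(7, 5) = 21 subsets S of size 5, where X_S = 1 if the K_5 on S is monochromatic.
For a fixed S, the K_5 on S has C(5, 2) = 10 edges. P[all 10 edges red] = (1/2)^10, and likewise for blue, so P[monochromatic] = 2·(1/2)^10 = 2^{1 − 10} = 1/512.
Summing: E[X] = C(7, 5) · 2^{1 − 10} = 21 · 1/512 = 21/512.
Numerically: E[X] ≈ 0.041.

E[X] = C(7,5)·2^(1−C(5,2)) = 21/512 ≈ 0.041.


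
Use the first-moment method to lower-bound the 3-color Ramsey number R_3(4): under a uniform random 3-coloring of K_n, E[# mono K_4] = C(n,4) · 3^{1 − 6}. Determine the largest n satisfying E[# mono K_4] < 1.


We need C(n, 4) · 3^{1 − 6} < 1, i.e. C(n, 4) < 3^{6 − 1} = 243.
Check values of n near the boundary:
  n = 6: C(6, 4) = 15; 15 < 243? YES
  n = 7: C(7, 4) = 35; 35 < 243? YES
  n = 8: C(8, 4) = 70; 70 < 243? YES
  n = 9: C(9, 4) = 126; 126 < 243? YES
  n = 10: C(10, 4) = 210; 210 < 243? YES
  n = 11: C(11, 4) = 330; 330 < 243? NO
  n = 12: C(12, 4) = 495; 495 < 243? NO
The largest n with C(n, 4) < 243 is n = 10 (where E[X] = 70/81 ≈ 0.86420). Hence R_3(4) > 10, i.e. R_3(4) ≥ 11.

Largest n = 10; hence R_3(4) > 10.


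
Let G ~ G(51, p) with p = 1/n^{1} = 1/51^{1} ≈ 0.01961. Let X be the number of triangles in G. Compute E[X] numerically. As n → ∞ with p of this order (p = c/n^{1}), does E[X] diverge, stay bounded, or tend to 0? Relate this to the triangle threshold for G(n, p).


Number of potential triangles: C(51, 3) = 20825.
Each occurs with probability p³ ≈ (0.01961)³ ≈ 7.538579e-06.
By linearity: E[X] = C(51, 3)·p³ ≈ 20825 · 7.538579e-06 ≈ 0.1570.
Here α = 1, so p = 1/n is exactly at the triangle threshold p ~ 1/n. Asymptotically E[X] → c³/6 = 1³/6 = 1/6 ≈ 0.1667, a bounded constant. In this regime the triangle count is asymptotically Poisson(c³/6).

E[X] ≈ 0.1570; in regime p = Θ(1/n^{1}) E[X] stays bounded (at the triangle threshold p ~ 1/n).


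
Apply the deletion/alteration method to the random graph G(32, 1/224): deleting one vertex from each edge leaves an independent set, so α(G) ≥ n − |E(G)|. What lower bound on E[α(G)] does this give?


E[|E(G)|] = C(32, 2)·p = 496 · (1/224) = 31/14.
E[α(G)] ≥ n − E[|E(G)|] = 32 − 31/14 = 417/14.
Numerically: ≈ 29.786.
(This is only a lower bound; the true E[α(G)] may be larger.)

E[α(G)] ≥ 417/14 ≈ 29.786.


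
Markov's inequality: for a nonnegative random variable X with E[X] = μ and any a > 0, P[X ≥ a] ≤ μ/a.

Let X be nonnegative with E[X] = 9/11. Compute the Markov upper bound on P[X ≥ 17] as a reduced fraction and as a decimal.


μ = E[X] = 9/11, a = 17.
Markov: P[X ≥ 17] ≤ μ/a = (9/11)/17 = 9/187.
Numerically: ≈ 0.0481.
(Since a = 17 > μ = 0.8182, the bound 9/187 is < 1 and informative.)

P[X ≥ 17] ≤ 9/187 ≈ 0.0481.


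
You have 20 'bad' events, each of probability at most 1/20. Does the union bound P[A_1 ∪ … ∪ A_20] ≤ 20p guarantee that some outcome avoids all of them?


Union bound: P[∪_{i=1}^{20} A_i] ≤ Σ_i P[A_i] ≤ 20·p = 20·(1/20) = 1.
Numerically: 1 ≈ 1.000.
Is 1 < 1? NO.
Since the bound 1 is ≥ 1, the union bound is uninformative here; it does NOT by itself certify existence.

20·p = 1 ≈ 1.000; existence NOT certified by the union bound.


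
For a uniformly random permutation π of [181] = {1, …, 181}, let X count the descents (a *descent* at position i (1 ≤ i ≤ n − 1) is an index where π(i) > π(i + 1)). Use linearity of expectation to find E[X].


Write X = Σ X_I over i = 1, …, 180, with X_I the indicator of one descent.
There are 180 indicators.
For each fixed i, the pair (π(i), π(i+1)) is a uniformly random ordered pair of distinct values from {1, …, 181}; by symmetry P[π(i) > π(i+1)] = 1/2.
By linearity: E[X] = 180 · (1/2) = (181 − 1) · (1/2) = 90 ≈ 90.000000.

E[X] = 90 = 90.000000.


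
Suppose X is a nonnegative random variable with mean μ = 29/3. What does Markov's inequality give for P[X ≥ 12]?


μ = E[X] = 29/3, a = 12.
Markov: P[X ≥ 12] ≤ μ/a = (29/3)/12 = 29/36.
Numerically: ≈ 0.80556.
(Since a = 12 > μ = 9.66667, the bound 29/36 is < 1 and informative.)

P[X ≥ 12] ≤ 29/36 ≈ 0.80556.


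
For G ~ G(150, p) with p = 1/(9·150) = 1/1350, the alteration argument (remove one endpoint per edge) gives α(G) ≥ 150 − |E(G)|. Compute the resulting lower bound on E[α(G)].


E[|E(G)|] = C(150, 2)·p = 11175 · (1/1350) = 149/18.
E[α(G)] ≥ n − E[|E(G)|] = 150 − 149/18 = 2551/18.
Numerically: ≈ 141.722.
(This is only a lower bound; the true E[α(G)] may be larger.)

E[α(G)] ≥ 2551/18 ≈ 141.722.


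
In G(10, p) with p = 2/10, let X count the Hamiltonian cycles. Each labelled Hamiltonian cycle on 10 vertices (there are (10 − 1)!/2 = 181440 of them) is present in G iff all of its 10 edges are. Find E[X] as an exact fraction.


K_10 has (10 − 1)!/2 = 181440 labelled Hamiltonian cycles.
For each such Hamiltonian cycle H, let X_H = 1 if all 10 edges of H are present in G. Then P[X_H = 1] = p^{10} = (1/5)^{10} = 1/9765625.
By linearity of expectation: E[X] = Σ_H E[X_H] = 181440 · p^{10} = 181440 · 1/9765625 = 36288/1953125.
Numerically: E[X] ≈ 0.0185795.

E[X] = 181440 · (1/5)^{10} = 36288/1953125 ≈ 0.0185795.


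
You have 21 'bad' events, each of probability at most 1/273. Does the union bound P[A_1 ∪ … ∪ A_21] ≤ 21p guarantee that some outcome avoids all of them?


Union bound: P[∪_{i=1}^{21} A_i] ≤ Σ_i P[A_i] ≤ 21·p = 21·(1/273) = 1/13.
Numerically: 1/13 ≈ 0.07692.
Is 1/13 < 1? YES.
Since P[∪ A_i] ≤ 1/13 < 1, the complement has P[∩ A_i^c] ≥ 1 − 1/13 = 12/13 > 0, so some outcome avoids every A_i.

21·p = 1/13 ≈ 0.07692; existence CERTIFIED by the union bound.


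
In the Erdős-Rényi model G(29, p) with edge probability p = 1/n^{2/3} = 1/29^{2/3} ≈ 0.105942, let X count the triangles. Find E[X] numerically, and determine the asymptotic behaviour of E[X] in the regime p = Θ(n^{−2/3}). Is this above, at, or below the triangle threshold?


Number of potential triangles: C(29, 3) = 3654.
Each occurs with probability p³ ≈ (0.105942)³ ≈ 1.18906064e-03.
By linearity: E[X] = C(29, 3)·p³ ≈ 3654 · 1.18906064e-03 ≈ 4.344828.
Since α = 2/3 < 1, p = c/n^{2/3} ≫ 1/n is above the triangle threshold p ~ 1/n. Asymptotically E[X] ~ (c³/6)·n^{3(1−α)} = (1³/6)·n^{1} → ∞; triangles are abundant w.h.p.

E[X] ≈ 4.344828; in regime p = Θ(1/n^{2/3}) E[X] diverges (above the triangle threshold p ~ 1/n).


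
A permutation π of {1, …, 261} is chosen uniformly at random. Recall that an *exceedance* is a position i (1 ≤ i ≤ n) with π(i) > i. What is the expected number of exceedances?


Write X = Σ_{i=1}^{261} X_i, where X_i = 1_{π(i) > i}.
For each fixed i, π(i) is uniform over {1, …, 261} (marginal of a uniform permutation), so P[π(i) > i] = (n − i)/n. Summing: Σ_{i=1}^{261} (n − i)/n = (0 + 1 + … + 260)/261 = 261(261 − 1)/(2·261) = (261 − 1)/2.
Hence E[X] = Σ_{i=1}^{261} (261 − i)/261 = 130 ≈ 130.000.

E[X] = 130 = 130.000.


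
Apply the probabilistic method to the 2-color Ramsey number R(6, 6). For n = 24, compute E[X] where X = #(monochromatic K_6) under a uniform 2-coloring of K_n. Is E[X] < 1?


E[X] = C(24, 6) · 2^{1 − 15} = 134596 · 2^{−14} = 134596/16384.
As a reduced fraction: E[X] = 33649/4096 ≈ 8.2150879.
Is E[X] < 1? NO.
Since E[X] ≥ 1, the first-moment bound is inconclusive at n = 24; it does NOT by itself certify R(6, 6) > 24.

E[X] = 33649/4096 ≈ 8.2150879; E[X] ≥ 1; first-moment method inconclusive here.


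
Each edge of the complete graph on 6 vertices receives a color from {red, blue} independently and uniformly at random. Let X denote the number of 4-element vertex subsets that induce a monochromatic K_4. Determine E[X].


Let X = Σ_S X_S over the C(6, 4) = 15 subsets S of size 4, where X_S = 1 if the K_4 on S is monochromatic.
For a fixed S, the K_4 on S has C(4, 2) = 6 edges. P[all 6 edges red] = (1/2)^6, and likewise for blue, so P[monochromatic] = 2·(1/2)^6 = 2^{1 − 6} = 1/32.
By linearity: E[X] = C(6, 4) · 2^{1 − 6} = 15 · 1/32 = 15/32.
Numerically: E[X] ≈ 0.468750.

E[X] = C(6,4)·2^(1−C(4,2)) = 15/32 ≈ 0.468750.


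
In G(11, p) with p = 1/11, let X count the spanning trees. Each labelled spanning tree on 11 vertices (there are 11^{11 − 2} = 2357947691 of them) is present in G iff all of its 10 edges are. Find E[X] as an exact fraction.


K_11 has 11^{11 − 2} = 2357947691 labelled spanning trees.
For each such spanning tree H, let X_H = 1 if all 10 edges of H are present in G. Then P[X_H = 1] = p^{10} = (1/11)^{10} = 1/25937424601.
Summing the indicators: E[X] = Σ_H E[X_H] = 2357947691 · p^{10} = 2357947691 · 1/25937424601 = 1/11.
Numerically: E[X] ≈ 0.090909.

E[X] = 2357947691 · (1/11)^{10} = 1/11 ≈ 0.090909.


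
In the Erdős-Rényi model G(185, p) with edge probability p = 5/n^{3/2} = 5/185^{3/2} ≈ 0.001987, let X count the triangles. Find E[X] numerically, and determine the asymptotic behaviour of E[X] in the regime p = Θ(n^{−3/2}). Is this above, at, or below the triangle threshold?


Number of potential triangles: C(185, 3) = 1038220.
Each occurs with probability p³ ≈ (0.001987)³ ≈ 7.845800e-09.
By linearity: E[X] = C(185, 3)·p³ ≈ 1038220 · 7.845800e-09 ≈ 0.0081.
Since α = 3/2 > 1, p = c/n^{3/2} = o(1/n) is below the triangle threshold p ~ 1/n. Asymptotically E[X] ~ (c³/6)·n^{3(1−α)} = (5³/6)·n^{-1.5} → 0, so by Markov's inequality G has no triangles w.h.p.

E[X] ≈ 0.0081; in regime p = Θ(1/n^{3/2}) E[X] tends to 0 (below the triangle threshold p ~ 1/n).


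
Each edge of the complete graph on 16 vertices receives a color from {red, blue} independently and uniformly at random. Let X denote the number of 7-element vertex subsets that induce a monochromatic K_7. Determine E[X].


Let X = Σ_S X_S over the C(16, 7) = 11440 subsets S of size 7, where X_S = 1 if the K_7 on S is monochromatic.
For a fixed S, the K_7 on S has C(7, 2) = 21 edges. P[all 21 edges red] = (1/2)^21, and likewise for blue, so P[monochromatic] = 2·(1/2)^21 = 2^{1 − 21} = 1/1048576.
Summing: E[X] = C(16, 7) · 2^{1 − 21} = 11440 · 1/1048576 = 715/65536.
Numerically: E[X] ≈ 0.0109.

E[X] = C(16,7)·2^(1−C(7,2)) = 715/65536 ≈ 0.0109.


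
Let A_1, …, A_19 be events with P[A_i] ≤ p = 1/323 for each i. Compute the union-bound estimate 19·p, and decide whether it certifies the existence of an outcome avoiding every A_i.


Union bound: P[∪_{i=1}^{19} A_i] ≤ Σ_i P[A_i] ≤ 19·p = 19·(1/323) = 1/17.
Numerically: 1/17 ≈ 0.059.
Is 1/17 < 1? YES.
Since P[∪ A_i] ≤ 1/17 < 1, the complement has P[∩ A_i^c] ≥ 1 − 1/17 = 16/17 > 0, so some outcome avoids every A_i.

19·p = 1/17 ≈ 0.059; existence CERTIFIED by the union bound.


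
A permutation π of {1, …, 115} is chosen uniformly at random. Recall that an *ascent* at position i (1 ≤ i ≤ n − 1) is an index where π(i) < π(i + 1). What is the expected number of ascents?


Write X = Σ X_I over i = 1, …, 114, with X_I the indicator of one ascent.
There are 114 indicators.
For each fixed i, the pair (π(i), π(i+1)) is a uniformly random ordered pair of distinct values from {1, …, 115}; by symmetry P[π(i) < π(i+1)] = 1/2.
By linearity: E[X] = 114 · (1/2) = (115 − 1) · (1/2) = 57 ≈ 57.000000.

E[X] = 57 = 57.000000.


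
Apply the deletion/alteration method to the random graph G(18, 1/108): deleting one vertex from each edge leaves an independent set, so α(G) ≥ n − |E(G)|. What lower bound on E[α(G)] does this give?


E[|E(G)|] = C(18, 2)·p = 153 · (1/108) = 17/12.
E[α(G)] ≥ n − E[|E(G)|] = 18 − 17/12 = 199/12.
Numerically: ≈ 16.5833.
(This is only a lower bound; the true E[α(G)] may be larger.)

E[α(G)] ≥ 199/12 ≈ 16.5833.


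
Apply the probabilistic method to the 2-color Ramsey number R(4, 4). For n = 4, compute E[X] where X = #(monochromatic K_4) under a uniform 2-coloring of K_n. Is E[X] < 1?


E[X] = C(4, 4) · 2^{1 − 6} = 1 · 2^{−5} = 1/32.
As a reduced fraction: E[X] = 1/32 ≈ 0.031250.
Is E[X] < 1? YES.
Since E[X] < 1, there exists a 2-coloring of K_{4} with no monochromatic K_4; hence R(4, 4) > 4.

E[X] = 1/32 ≈ 0.031250; E[X] < 1, so R(4, 4) > 4.


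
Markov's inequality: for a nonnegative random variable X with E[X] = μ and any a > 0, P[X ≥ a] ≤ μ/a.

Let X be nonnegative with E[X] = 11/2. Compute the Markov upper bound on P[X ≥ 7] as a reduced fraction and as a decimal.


μ = E[X] = 11/2, a = 7.
Markov: P[X ≥ 7] ≤ μ/a = (11/2)/7 = 11/14.
Numerically: ≈ 0.78571.
(Since a = 7 > μ = 5.50000, the bound 11/14 is < 1 and informative.)

P[X ≥ 7] ≤ 11/14 ≈ 0.78571.


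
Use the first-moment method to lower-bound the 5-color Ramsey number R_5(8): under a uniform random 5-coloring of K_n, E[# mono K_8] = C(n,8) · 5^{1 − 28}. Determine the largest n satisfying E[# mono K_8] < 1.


We need C(n, 8) · 5^{1 − 28} < 1, i.e. C(n, 8) < 5^{28 − 1} = 7450580596923828125.
Check values of n near the boundary:
  n = 859: C(859, 8) = 7115855595170747139; 7115855595170747139 < 7450580596923828125? YES
  n = 860: C(860, 8) = 7182671140665308145; 7182671140665308145 < 7450580596923828125? YES
  n = 861: C(861, 8) = 7250034996615275865; 7250034996615275865 < 7450580596923828125? YES
  n = 862: C(862, 8) = 7317951015318931845; 7317951015318931845 < 7450580596923828125? YES
  n = 863: C(863, 8) = 7386423071602617757; 7386423071602617757 < 7450580596923828125? YES
  n = 864: C(864, 8) = 7455455062926006708; 7455455062926006708 < 7450580596923828125? NO
The largest n with C(n, 8) < 7450580596923828125 is n = 863 (where E[X] = 7386423071602617757/7450580596923828125 ≈ 0.99139). Hence R_5(8) > 863, i.e. R_5(8) ≥ 864.

Largest n = 863; hence R_5(8) > 863.


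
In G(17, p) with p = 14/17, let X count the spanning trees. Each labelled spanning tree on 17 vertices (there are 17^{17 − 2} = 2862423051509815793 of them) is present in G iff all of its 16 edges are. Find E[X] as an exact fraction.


K_17 has 17^{17 − 2} = 2862423051509815793 labelled spanning trees.
For each such spanning tree H, let X_H = 1 if all 16 edges of H are present in G. Then P[X_H = 1] = p^{16} = (14/17)^{16} = 2177953337809371136/48661191875666868481.
By linearity: E[X] = Σ_H E[X_H] = 2862423051509815793 · p^{16} = 2862423051509815793 · 2177953337809371136/48661191875666868481 = 2177953337809371136/17.
Numerically: E[X] ≈ 1.28e+17.

E[X] = 2862423051509815793 · (14/17)^{16} = 2177953337809371136/17 ≈ 1.28e+17.


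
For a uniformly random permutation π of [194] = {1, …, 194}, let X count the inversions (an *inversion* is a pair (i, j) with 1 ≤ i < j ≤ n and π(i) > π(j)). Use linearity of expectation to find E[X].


Write X = Σ X_I over the C(194, 2) = 18721 pairs i < j, with X_I the indicator of one inversion.
There are 18721 indicators.
For each fixed pair i < j, the values π(i) and π(j) are two distinct elements of {1, …, 194} in uniformly random order; by symmetry P[π(i) > π(j)] = 1/2.
By linearity: E[X] = 18721 · (1/2) = C(194, 2) · (1/2) = 18721/2 = 18721/2 ≈ 9360.50000.

E[X] = 18721/2 = 9360.50000.


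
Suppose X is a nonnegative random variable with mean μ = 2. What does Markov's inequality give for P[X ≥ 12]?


μ = E[X] = 2, a = 12.
Markov: P[X ≥ 12] ≤ μ/a = (2)/12 = 1/6.
Numerically: ≈ 0.167.
(Since a = 12 > μ = 2.000, the bound 1/6 is < 1 and informative.)

P[X ≥ 12] ≤ 1/6 ≈ 0.167.


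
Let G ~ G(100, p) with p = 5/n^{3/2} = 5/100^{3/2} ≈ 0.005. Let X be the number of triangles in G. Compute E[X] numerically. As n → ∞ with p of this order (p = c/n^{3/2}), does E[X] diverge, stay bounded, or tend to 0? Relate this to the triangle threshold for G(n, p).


Number of potential triangles: C(100, 3) = 161700.
Each occurs with probability p³ ≈ (0.005)³ ≈ 1.2500000e-07.
By linearity: E[X] = C(100, 3)·p³ ≈ 161700 · 1.2500000e-07 ≈ 0.02021.
Since α = 3/2 > 1, p = c/n^{3/2} = o(1/n) is below the triangle threshold p ~ 1/n. Asymptotically E[X] ~ (c³/6)·n^{3(1−α)} = (5³/6)·n^{-1.5} → 0, so by Markov's inequality G has no triangles w.h.p.

E[X] ≈ 0.02021; in regime p = Θ(1/n^{3/2}) E[X] tends to 0 (below the triangle threshold p ~ 1/n).


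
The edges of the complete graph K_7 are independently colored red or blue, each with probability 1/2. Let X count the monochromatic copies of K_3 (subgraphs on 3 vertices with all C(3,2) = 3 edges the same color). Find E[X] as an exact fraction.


Let X = Σ_S X_S over the C(7, 3) = 35 subsets S of size 3, where X_S = 1 if the K_3 on S is monochromatic.
For a fixed S, the K_3 on S has C(3, 2) = 3 edges. P[all 3 edges red] = (1/2)^3, and likewise for blue, so P[monochromatic] = 2·(1/2)^3 = 2^{1 − 3} = 1/4.
By linearity of expectation: E[X] = C(7, 3) · 2^{1 − 3} = 35 · 1/4 = 35/4.
Numerically: E[X] ≈ 8.750.

E[X] = C(7,3)·2^(1−C(3,2)) = 35/4 ≈ 8.750.


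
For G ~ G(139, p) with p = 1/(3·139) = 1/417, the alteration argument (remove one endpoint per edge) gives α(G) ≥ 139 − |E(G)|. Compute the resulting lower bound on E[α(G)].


E[|E(G)|] = C(139, 2)·p = 9591 · (1/417) = 23.
E[α(G)] ≥ n − E[|E(G)|] = 139 − 23 = 116.
Numerically: ≈ 116.000000.
(This is only a lower bound; the true E[α(G)] may be larger.)

E[α(G)] ≥ 116 ≈ 116.000000.


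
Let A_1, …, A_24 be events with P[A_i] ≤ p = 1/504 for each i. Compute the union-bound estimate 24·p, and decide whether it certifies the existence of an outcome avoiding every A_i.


Union bound: P[∪_{i=1}^{24} A_i] ≤ Σ_i P[A_i] ≤ 24·p = 24·(1/504) = 1/21.
Numerically: 1/21 ≈ 0.048.
Is 1/21 < 1? YES.
Since P[∪ A_i] ≤ 1/21 < 1, the complement has P[∩ A_i^c] ≥ 1 − 1/21 = 20/21 > 0, so some outcome avoids every A_i.

24·p = 1/21 ≈ 0.048; existence CERTIFIED by the union bound.


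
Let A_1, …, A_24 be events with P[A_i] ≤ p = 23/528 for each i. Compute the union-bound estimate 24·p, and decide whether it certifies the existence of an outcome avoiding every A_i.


Union bound: P[∪_{i=1}^{24} A_i] ≤ Σ_i P[A_i] ≤ 24·p = 24·(23/528) = 23/22.
Numerically: 23/22 ≈ 1.0455.
Is 23/22 < 1? NO.
Since the bound 23/22 is ≥ 1, the union bound is uninformative here; it does NOT by itself certify existence.

24·p = 23/22 ≈ 1.0455; existence NOT certified by the union bound.


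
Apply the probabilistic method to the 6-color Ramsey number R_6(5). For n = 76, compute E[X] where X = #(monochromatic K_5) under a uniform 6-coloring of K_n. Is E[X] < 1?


E[X] = C(76, 5) · 6^{1 − 10} = 18474840 · 6^{−9} = 18474840/10077696.
As a reduced fraction: E[X] = 256595/139968 ≈ 1.833.
Is E[X] < 1? NO.
Since E[X] ≥ 1, the first-moment bound is inconclusive at n = 76; it does NOT by itself certify R_6(5) > 76.

E[X] = 256595/139968 ≈ 1.833; E[X] ≥ 1; first-moment method inconclusive here.


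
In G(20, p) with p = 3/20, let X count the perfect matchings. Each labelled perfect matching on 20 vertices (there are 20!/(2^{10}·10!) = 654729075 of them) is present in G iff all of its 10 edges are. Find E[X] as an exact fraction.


K_20 has 20!/(2^{10}·10!) = 654729075 labelled perfect matchings.
For each such perfect matching H, let X_H = 1 if all 10 edges of H are present in G. Then P[X_H = 1] = p^{10} = (3/20)^{10} = 59049/10240000000000.
Summing the indicators: E[X] = Σ_H E[X_H] = 654729075 · p^{10} = 654729075 · 59049/10240000000000 = 1546443885987/409600000000.
Numerically: E[X] ≈ 3.7755.

E[X] = 654729075 · (3/20)^{10} = 1546443885987/409600000000 ≈ 3.7755.


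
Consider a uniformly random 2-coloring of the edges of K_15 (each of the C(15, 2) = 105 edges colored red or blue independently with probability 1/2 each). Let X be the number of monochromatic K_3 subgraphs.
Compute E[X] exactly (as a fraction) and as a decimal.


Let X = Σ_S X_S over the C(15, 3) = 455 subsets S of size 3, where X_S = 1 if the K_3 on S is monochromatic.
For a fixed S, the K_3 on S has C(3, 2) = 3 edges. P[all 3 edges red] = (1/2)^3, and likewise for blue, so P[monochromatic] = 2·(1/2)^3 = 2^{1 − 3} = 1/4.
By linearity: E[X] = C(15, 3) · 2^{1 − 3} = 455 · 1/4 = 455/4.
Numerically: E[X] ≈ 113.75000.

E[X] = C(15,3)·2^(1−C(3,2)) = 455/4 ≈ 113.75000.


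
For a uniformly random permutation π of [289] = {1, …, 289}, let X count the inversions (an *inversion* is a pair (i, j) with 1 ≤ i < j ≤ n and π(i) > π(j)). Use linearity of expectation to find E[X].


Write X = Σ X_I over the C(289, 2) = 41616 pairs i < j, with X_I the indicator of one inversion.
There are 41616 indicators.
For each fixed pair i < j, the values π(i) and π(j) are two distinct elements of {1, …, 289} in uniformly random order; by symmetry P[π(i) > π(j)] = 1/2.
By linearity: E[X] = 41616 · (1/2) = C(289, 2) · (1/2) = 41616/2 = 20808 ≈ 20808.0000.

E[X] = 20808 = 20808.0000.


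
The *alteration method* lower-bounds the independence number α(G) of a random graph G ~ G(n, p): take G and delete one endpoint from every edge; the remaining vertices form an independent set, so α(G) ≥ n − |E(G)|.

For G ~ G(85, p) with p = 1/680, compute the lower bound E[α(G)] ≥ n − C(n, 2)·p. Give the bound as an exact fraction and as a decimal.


E[|E(G)|] = C(85, 2)·p = 3570 · (1/680) = 21/4.
E[α(G)] ≥ n − E[|E(G)|] = 85 − 21/4 = 319/4.
Numerically: ≈ 79.750.
(This is only a lower bound; the true E[α(G)] may be larger.)

E[α(G)] ≥ 319/4 ≈ 79.750.


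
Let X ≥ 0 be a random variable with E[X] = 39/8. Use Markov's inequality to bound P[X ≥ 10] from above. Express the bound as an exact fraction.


μ = E[X] = 39/8, a = 10.
Markov: P[X ≥ 10] ≤ μ/a = (39/8)/10 = 39/80.
Numerically: ≈ 0.487500.
(Since a = 10 > μ = 4.875000, the bound 39/80 is < 1 and informative.)

P[X ≥ 10] ≤ 39/80 ≈ 0.487500.


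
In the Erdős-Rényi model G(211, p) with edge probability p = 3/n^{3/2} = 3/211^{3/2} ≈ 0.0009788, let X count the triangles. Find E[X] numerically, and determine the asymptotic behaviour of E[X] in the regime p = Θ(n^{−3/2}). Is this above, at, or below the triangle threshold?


Number of potential triangles: C(211, 3) = 1543465.
Each occurs with probability p³ ≈ (0.0009788)³ ≈ 9.377622e-10.
By linearity: E[X] = C(211, 3)·p³ ≈ 1543465 · 9.377622e-10 ≈ 0.0014.
Since α = 3/2 > 1, p = c/n^{3/2} = o(1/n) is below the triangle threshold p ~ 1/n. Asymptotically E[X] ~ (c³/6)·n^{3(1−α)} = (3³/6)·n^{-1.5} → 0, so by Markov's inequality G has no triangles w.h.p.

E[X] ≈ 0.0014; in regime p = Θ(1/n^{3/2}) E[X] tends to 0 (below the triangle threshold p ~ 1/n).


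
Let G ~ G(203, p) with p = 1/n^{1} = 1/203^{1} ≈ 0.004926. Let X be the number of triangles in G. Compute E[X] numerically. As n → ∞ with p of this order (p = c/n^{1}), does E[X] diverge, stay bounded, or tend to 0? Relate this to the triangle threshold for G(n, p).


Number of potential triangles: C(203, 3) = 1373701.
Each occurs with probability p³ ≈ (0.004926)³ ≈ 1.195396e-07.
By linearity: E[X] = C(203, 3)·p³ ≈ 1373701 · 1.195396e-07 ≈ 0.1642.
Here α = 1, so p = 1/n is exactly at the triangle threshold p ~ 1/n. Asymptotically E[X] → c³/6 = 1³/6 = 1/6 ≈ 0.1667, a bounded constant. In this regime the triangle count is asymptotically Poisson(c³/6).

E[X] ≈ 0.1642; in regime p = Θ(1/n^{1}) E[X] stays bounded (at the triangle threshold p ~ 1/n).


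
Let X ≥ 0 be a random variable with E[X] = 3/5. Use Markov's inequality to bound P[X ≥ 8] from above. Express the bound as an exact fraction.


μ = E[X] = 3/5, a = 8.
Markov: P[X ≥ 8] ≤ μ/a = (3/5)/8 = 3/40.
Numerically: ≈ 0.075.
(Since a = 8 > μ = 0.600, the bound 3/40 is < 1 and informative.)

P[X ≥ 8] ≤ 3/40 ≈ 0.075.


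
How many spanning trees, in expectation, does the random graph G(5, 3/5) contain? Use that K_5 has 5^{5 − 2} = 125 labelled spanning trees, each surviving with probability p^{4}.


K_5 has 5^{5 − 2} = 125 labelled spanning trees.
For each such spanning tree H, let X_H = 1 if all 4 edges of H are present in G. Then P[X_H = 1] = p^{4} = (3/5)^{4} = 81/625.
Summing the indicators: E[X] = Σ_H E[X_H] = 125 · p^{4} = 125 · 81/625 = 81/5.
Numerically: E[X] ≈ 16.2.

E[X] = 125 · (3/5)^{4} = 81/5 ≈ 16.2.
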